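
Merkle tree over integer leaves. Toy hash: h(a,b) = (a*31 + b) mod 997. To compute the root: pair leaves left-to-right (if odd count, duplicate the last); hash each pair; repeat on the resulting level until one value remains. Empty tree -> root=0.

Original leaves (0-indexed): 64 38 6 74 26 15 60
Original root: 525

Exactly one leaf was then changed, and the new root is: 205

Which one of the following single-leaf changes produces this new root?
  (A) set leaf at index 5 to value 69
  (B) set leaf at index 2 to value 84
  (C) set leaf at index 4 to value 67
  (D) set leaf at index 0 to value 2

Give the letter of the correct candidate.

Answer: A

Derivation:
Original leaves: [64, 38, 6, 74, 26, 15, 60]
Target new root: 205
Try each candidate change and compute the resulting root:
Candidate A: set leaf[5] = 69 -> leaves = [64, 38, 6, 74, 26, 69, 60]
  L0: [64, 38, 6, 74, 26, 69, 60]
  L1: h(64,38)=(64*31+38)%997=28 h(6,74)=(6*31+74)%997=260 h(26,69)=(26*31+69)%997=875 h(60,60)=(60*31+60)%997=923 -> [28, 260, 875, 923]
  L2: h(28,260)=(28*31+260)%997=131 h(875,923)=(875*31+923)%997=132 -> [131, 132]
  L3: h(131,132)=(131*31+132)%997=205 -> [205]
  root = 205 == target 205  ** MATCH **
Candidate B: set leaf[2] = 84 -> leaves = [64, 38, 84, 74, 26, 15, 60]
  L0: [64, 38, 84, 74, 26, 15, 60]
  L1: h(64,38)=(64*31+38)%997=28 h(84,74)=(84*31+74)%997=684 h(26,15)=(26*31+15)%997=821 h(60,60)=(60*31+60)%997=923 -> [28, 684, 821, 923]
  L2: h(28,684)=(28*31+684)%997=555 h(821,923)=(821*31+923)%997=452 -> [555, 452]
  L3: h(555,452)=(555*31+452)%997=708 -> [708]
  root = 708 != target 205
Candidate C: set leaf[4] = 67 -> leaves = [64, 38, 6, 74, 67, 15, 60]
  L0: [64, 38, 6, 74, 67, 15, 60]
  L1: h(64,38)=(64*31+38)%997=28 h(6,74)=(6*31+74)%997=260 h(67,15)=(67*31+15)%997=98 h(60,60)=(60*31+60)%997=923 -> [28, 260, 98, 923]
  L2: h(28,260)=(28*31+260)%997=131 h(98,923)=(98*31+923)%997=970 -> [131, 970]
  L3: h(131,970)=(131*31+970)%997=46 -> [46]
  root = 46 != target 205
Candidate D: set leaf[0] = 2 -> leaves = [2, 38, 6, 74, 26, 15, 60]
  L0: [2, 38, 6, 74, 26, 15, 60]
  L1: h(2,38)=(2*31+38)%997=100 h(6,74)=(6*31+74)%997=260 h(26,15)=(26*31+15)%997=821 h(60,60)=(60*31+60)%997=923 -> [100, 260, 821, 923]
  L2: h(100,260)=(100*31+260)%997=369 h(821,923)=(821*31+923)%997=452 -> [369, 452]
  L3: h(369,452)=(369*31+452)%997=924 -> [924]
  root = 924 != target 205
Candidate A produces the target root.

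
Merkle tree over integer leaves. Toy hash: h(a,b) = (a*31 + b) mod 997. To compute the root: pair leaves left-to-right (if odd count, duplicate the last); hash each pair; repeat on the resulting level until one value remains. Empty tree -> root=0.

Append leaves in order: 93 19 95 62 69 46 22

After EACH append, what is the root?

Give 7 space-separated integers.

After append 93 (leaves=[93]):
  L0: [93]
  root=93
After append 19 (leaves=[93, 19]):
  L0: [93, 19]
  L1: h(93,19)=(93*31+19)%997=908 -> [908]
  root=908
After append 95 (leaves=[93, 19, 95]):
  L0: [93, 19, 95]
  L1: h(93,19)=(93*31+19)%997=908 h(95,95)=(95*31+95)%997=49 -> [908, 49]
  L2: h(908,49)=(908*31+49)%997=281 -> [281]
  root=281
After append 62 (leaves=[93, 19, 95, 62]):
  L0: [93, 19, 95, 62]
  L1: h(93,19)=(93*31+19)%997=908 h(95,62)=(95*31+62)%997=16 -> [908, 16]
  L2: h(908,16)=(908*31+16)%997=248 -> [248]
  root=248
After append 69 (leaves=[93, 19, 95, 62, 69]):
  L0: [93, 19, 95, 62, 69]
  L1: h(93,19)=(93*31+19)%997=908 h(95,62)=(95*31+62)%997=16 h(69,69)=(69*31+69)%997=214 -> [908, 16, 214]
  L2: h(908,16)=(908*31+16)%997=248 h(214,214)=(214*31+214)%997=866 -> [248, 866]
  L3: h(248,866)=(248*31+866)%997=578 -> [578]
  root=578
After append 46 (leaves=[93, 19, 95, 62, 69, 46]):
  L0: [93, 19, 95, 62, 69, 46]
  L1: h(93,19)=(93*31+19)%997=908 h(95,62)=(95*31+62)%997=16 h(69,46)=(69*31+46)%997=191 -> [908, 16, 191]
  L2: h(908,16)=(908*31+16)%997=248 h(191,191)=(191*31+191)%997=130 -> [248, 130]
  L3: h(248,130)=(248*31+130)%997=839 -> [839]
  root=839
After append 22 (leaves=[93, 19, 95, 62, 69, 46, 22]):
  L0: [93, 19, 95, 62, 69, 46, 22]
  L1: h(93,19)=(93*31+19)%997=908 h(95,62)=(95*31+62)%997=16 h(69,46)=(69*31+46)%997=191 h(22,22)=(22*31+22)%997=704 -> [908, 16, 191, 704]
  L2: h(908,16)=(908*31+16)%997=248 h(191,704)=(191*31+704)%997=643 -> [248, 643]
  L3: h(248,643)=(248*31+643)%997=355 -> [355]
  root=355

Answer: 93 908 281 248 578 839 355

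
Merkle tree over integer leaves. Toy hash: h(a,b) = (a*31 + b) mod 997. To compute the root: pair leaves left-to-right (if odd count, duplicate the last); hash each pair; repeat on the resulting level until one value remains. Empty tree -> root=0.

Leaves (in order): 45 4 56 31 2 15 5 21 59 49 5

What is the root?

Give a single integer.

L0: [45, 4, 56, 31, 2, 15, 5, 21, 59, 49, 5]
L1: h(45,4)=(45*31+4)%997=402 h(56,31)=(56*31+31)%997=770 h(2,15)=(2*31+15)%997=77 h(5,21)=(5*31+21)%997=176 h(59,49)=(59*31+49)%997=881 h(5,5)=(5*31+5)%997=160 -> [402, 770, 77, 176, 881, 160]
L2: h(402,770)=(402*31+770)%997=271 h(77,176)=(77*31+176)%997=569 h(881,160)=(881*31+160)%997=552 -> [271, 569, 552]
L3: h(271,569)=(271*31+569)%997=994 h(552,552)=(552*31+552)%997=715 -> [994, 715]
L4: h(994,715)=(994*31+715)%997=622 -> [622]

Answer: 622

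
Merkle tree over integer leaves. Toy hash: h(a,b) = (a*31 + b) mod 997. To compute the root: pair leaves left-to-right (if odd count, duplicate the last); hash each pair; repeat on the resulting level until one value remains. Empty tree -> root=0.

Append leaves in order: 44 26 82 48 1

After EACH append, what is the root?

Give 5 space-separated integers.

Answer: 44 393 849 815 367

Derivation:
After append 44 (leaves=[44]):
  L0: [44]
  root=44
After append 26 (leaves=[44, 26]):
  L0: [44, 26]
  L1: h(44,26)=(44*31+26)%997=393 -> [393]
  root=393
After append 82 (leaves=[44, 26, 82]):
  L0: [44, 26, 82]
  L1: h(44,26)=(44*31+26)%997=393 h(82,82)=(82*31+82)%997=630 -> [393, 630]
  L2: h(393,630)=(393*31+630)%997=849 -> [849]
  root=849
After append 48 (leaves=[44, 26, 82, 48]):
  L0: [44, 26, 82, 48]
  L1: h(44,26)=(44*31+26)%997=393 h(82,48)=(82*31+48)%997=596 -> [393, 596]
  L2: h(393,596)=(393*31+596)%997=815 -> [815]
  root=815
After append 1 (leaves=[44, 26, 82, 48, 1]):
  L0: [44, 26, 82, 48, 1]
  L1: h(44,26)=(44*31+26)%997=393 h(82,48)=(82*31+48)%997=596 h(1,1)=(1*31+1)%997=32 -> [393, 596, 32]
  L2: h(393,596)=(393*31+596)%997=815 h(32,32)=(32*31+32)%997=27 -> [815, 27]
  L3: h(815,27)=(815*31+27)%997=367 -> [367]
  root=367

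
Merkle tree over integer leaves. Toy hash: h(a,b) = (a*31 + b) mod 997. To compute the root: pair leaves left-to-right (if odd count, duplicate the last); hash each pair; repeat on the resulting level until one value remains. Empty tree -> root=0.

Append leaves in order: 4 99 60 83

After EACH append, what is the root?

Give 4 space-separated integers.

Answer: 4 223 857 880

Derivation:
After append 4 (leaves=[4]):
  L0: [4]
  root=4
After append 99 (leaves=[4, 99]):
  L0: [4, 99]
  L1: h(4,99)=(4*31+99)%997=223 -> [223]
  root=223
After append 60 (leaves=[4, 99, 60]):
  L0: [4, 99, 60]
  L1: h(4,99)=(4*31+99)%997=223 h(60,60)=(60*31+60)%997=923 -> [223, 923]
  L2: h(223,923)=(223*31+923)%997=857 -> [857]
  root=857
After append 83 (leaves=[4, 99, 60, 83]):
  L0: [4, 99, 60, 83]
  L1: h(4,99)=(4*31+99)%997=223 h(60,83)=(60*31+83)%997=946 -> [223, 946]
  L2: h(223,946)=(223*31+946)%997=880 -> [880]
  root=880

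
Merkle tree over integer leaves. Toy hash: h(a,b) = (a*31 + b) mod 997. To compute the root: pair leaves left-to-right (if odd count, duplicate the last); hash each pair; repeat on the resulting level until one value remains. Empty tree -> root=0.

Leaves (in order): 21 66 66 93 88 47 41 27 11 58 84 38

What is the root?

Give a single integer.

Answer: 140

Derivation:
L0: [21, 66, 66, 93, 88, 47, 41, 27, 11, 58, 84, 38]
L1: h(21,66)=(21*31+66)%997=717 h(66,93)=(66*31+93)%997=145 h(88,47)=(88*31+47)%997=781 h(41,27)=(41*31+27)%997=301 h(11,58)=(11*31+58)%997=399 h(84,38)=(84*31+38)%997=648 -> [717, 145, 781, 301, 399, 648]
L2: h(717,145)=(717*31+145)%997=438 h(781,301)=(781*31+301)%997=584 h(399,648)=(399*31+648)%997=56 -> [438, 584, 56]
L3: h(438,584)=(438*31+584)%997=204 h(56,56)=(56*31+56)%997=795 -> [204, 795]
L4: h(204,795)=(204*31+795)%997=140 -> [140]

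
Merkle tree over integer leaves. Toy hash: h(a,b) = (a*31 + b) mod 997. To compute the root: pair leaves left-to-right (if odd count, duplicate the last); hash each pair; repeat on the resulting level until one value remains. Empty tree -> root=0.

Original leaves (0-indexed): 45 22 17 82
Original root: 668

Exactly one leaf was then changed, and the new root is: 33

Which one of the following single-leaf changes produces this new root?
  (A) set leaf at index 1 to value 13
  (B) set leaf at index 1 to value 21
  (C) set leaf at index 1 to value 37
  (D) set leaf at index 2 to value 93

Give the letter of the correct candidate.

Answer: D

Derivation:
Original leaves: [45, 22, 17, 82]
Target new root: 33
Try each candidate change and compute the resulting root:
Candidate A: set leaf[1] = 13 -> leaves = [45, 13, 17, 82]
  L0: [45, 13, 17, 82]
  L1: h(45,13)=(45*31+13)%997=411 h(17,82)=(17*31+82)%997=609 -> [411, 609]
  L2: h(411,609)=(411*31+609)%997=389 -> [389]
  root = 389 != target 33
Candidate B: set leaf[1] = 21 -> leaves = [45, 21, 17, 82]
  L0: [45, 21, 17, 82]
  L1: h(45,21)=(45*31+21)%997=419 h(17,82)=(17*31+82)%997=609 -> [419, 609]
  L2: h(419,609)=(419*31+609)%997=637 -> [637]
  root = 637 != target 33
Candidate C: set leaf[1] = 37 -> leaves = [45, 37, 17, 82]
  L0: [45, 37, 17, 82]
  L1: h(45,37)=(45*31+37)%997=435 h(17,82)=(17*31+82)%997=609 -> [435, 609]
  L2: h(435,609)=(435*31+609)%997=136 -> [136]
  root = 136 != target 33
Candidate D: set leaf[2] = 93 -> leaves = [45, 22, 93, 82]
  L0: [45, 22, 93, 82]
  L1: h(45,22)=(45*31+22)%997=420 h(93,82)=(93*31+82)%997=971 -> [420, 971]
  L2: h(420,971)=(420*31+971)%997=33 -> [33]
  root = 33 == target 33  ** MATCH **
Candidate D produces the target root.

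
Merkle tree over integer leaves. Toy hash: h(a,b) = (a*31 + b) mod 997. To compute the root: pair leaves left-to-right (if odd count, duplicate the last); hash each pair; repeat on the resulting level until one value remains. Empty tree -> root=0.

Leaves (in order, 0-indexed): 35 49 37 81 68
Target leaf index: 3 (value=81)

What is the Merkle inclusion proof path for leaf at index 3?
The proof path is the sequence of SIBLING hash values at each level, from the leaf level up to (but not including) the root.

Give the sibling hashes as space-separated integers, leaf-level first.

L0 (leaves): [35, 49, 37, 81, 68], target index=3
L1: h(35,49)=(35*31+49)%997=137 [pair 0] h(37,81)=(37*31+81)%997=231 [pair 1] h(68,68)=(68*31+68)%997=182 [pair 2] -> [137, 231, 182]
  Sibling for proof at L0: 37
L2: h(137,231)=(137*31+231)%997=490 [pair 0] h(182,182)=(182*31+182)%997=839 [pair 1] -> [490, 839]
  Sibling for proof at L1: 137
L3: h(490,839)=(490*31+839)%997=77 [pair 0] -> [77]
  Sibling for proof at L2: 839
Root: 77
Proof path (sibling hashes from leaf to root): [37, 137, 839]

Answer: 37 137 839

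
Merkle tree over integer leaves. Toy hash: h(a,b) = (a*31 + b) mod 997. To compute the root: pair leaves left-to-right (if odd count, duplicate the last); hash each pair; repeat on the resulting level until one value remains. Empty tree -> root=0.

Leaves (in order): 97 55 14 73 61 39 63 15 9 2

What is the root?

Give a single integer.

L0: [97, 55, 14, 73, 61, 39, 63, 15, 9, 2]
L1: h(97,55)=(97*31+55)%997=71 h(14,73)=(14*31+73)%997=507 h(61,39)=(61*31+39)%997=933 h(63,15)=(63*31+15)%997=971 h(9,2)=(9*31+2)%997=281 -> [71, 507, 933, 971, 281]
L2: h(71,507)=(71*31+507)%997=714 h(933,971)=(933*31+971)%997=981 h(281,281)=(281*31+281)%997=19 -> [714, 981, 19]
L3: h(714,981)=(714*31+981)%997=184 h(19,19)=(19*31+19)%997=608 -> [184, 608]
L4: h(184,608)=(184*31+608)%997=330 -> [330]

Answer: 330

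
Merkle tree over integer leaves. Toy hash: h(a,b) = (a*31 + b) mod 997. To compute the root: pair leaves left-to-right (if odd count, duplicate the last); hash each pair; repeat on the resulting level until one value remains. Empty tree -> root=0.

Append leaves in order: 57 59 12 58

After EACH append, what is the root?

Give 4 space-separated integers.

Answer: 57 829 161 207

Derivation:
After append 57 (leaves=[57]):
  L0: [57]
  root=57
After append 59 (leaves=[57, 59]):
  L0: [57, 59]
  L1: h(57,59)=(57*31+59)%997=829 -> [829]
  root=829
After append 12 (leaves=[57, 59, 12]):
  L0: [57, 59, 12]
  L1: h(57,59)=(57*31+59)%997=829 h(12,12)=(12*31+12)%997=384 -> [829, 384]
  L2: h(829,384)=(829*31+384)%997=161 -> [161]
  root=161
After append 58 (leaves=[57, 59, 12, 58]):
  L0: [57, 59, 12, 58]
  L1: h(57,59)=(57*31+59)%997=829 h(12,58)=(12*31+58)%997=430 -> [829, 430]
  L2: h(829,430)=(829*31+430)%997=207 -> [207]
  root=207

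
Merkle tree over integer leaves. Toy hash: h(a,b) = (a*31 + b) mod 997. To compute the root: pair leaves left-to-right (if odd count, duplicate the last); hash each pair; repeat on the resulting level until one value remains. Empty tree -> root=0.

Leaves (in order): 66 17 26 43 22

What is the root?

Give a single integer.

Answer: 501

Derivation:
L0: [66, 17, 26, 43, 22]
L1: h(66,17)=(66*31+17)%997=69 h(26,43)=(26*31+43)%997=849 h(22,22)=(22*31+22)%997=704 -> [69, 849, 704]
L2: h(69,849)=(69*31+849)%997=994 h(704,704)=(704*31+704)%997=594 -> [994, 594]
L3: h(994,594)=(994*31+594)%997=501 -> [501]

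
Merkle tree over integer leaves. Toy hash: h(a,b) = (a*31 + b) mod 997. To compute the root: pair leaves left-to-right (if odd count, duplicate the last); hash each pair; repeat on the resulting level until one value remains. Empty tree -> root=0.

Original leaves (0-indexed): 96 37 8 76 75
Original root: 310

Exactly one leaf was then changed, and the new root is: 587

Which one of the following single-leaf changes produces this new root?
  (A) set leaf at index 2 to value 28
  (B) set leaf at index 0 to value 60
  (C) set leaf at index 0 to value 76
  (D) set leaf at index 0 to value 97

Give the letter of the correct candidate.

Original leaves: [96, 37, 8, 76, 75]
Target new root: 587
Try each candidate change and compute the resulting root:
Candidate A: set leaf[2] = 28 -> leaves = [96, 37, 28, 76, 75]
  L0: [96, 37, 28, 76, 75]
  L1: h(96,37)=(96*31+37)%997=22 h(28,76)=(28*31+76)%997=944 h(75,75)=(75*31+75)%997=406 -> [22, 944, 406]
  L2: h(22,944)=(22*31+944)%997=629 h(406,406)=(406*31+406)%997=31 -> [629, 31]
  L3: h(629,31)=(629*31+31)%997=587 -> [587]
  root = 587 == target 587  ** MATCH **
Candidate B: set leaf[0] = 60 -> leaves = [60, 37, 8, 76, 75]
  L0: [60, 37, 8, 76, 75]
  L1: h(60,37)=(60*31+37)%997=900 h(8,76)=(8*31+76)%997=324 h(75,75)=(75*31+75)%997=406 -> [900, 324, 406]
  L2: h(900,324)=(900*31+324)%997=308 h(406,406)=(406*31+406)%997=31 -> [308, 31]
  L3: h(308,31)=(308*31+31)%997=606 -> [606]
  root = 606 != target 587
Candidate C: set leaf[0] = 76 -> leaves = [76, 37, 8, 76, 75]
  L0: [76, 37, 8, 76, 75]
  L1: h(76,37)=(76*31+37)%997=399 h(8,76)=(8*31+76)%997=324 h(75,75)=(75*31+75)%997=406 -> [399, 324, 406]
  L2: h(399,324)=(399*31+324)%997=729 h(406,406)=(406*31+406)%997=31 -> [729, 31]
  L3: h(729,31)=(729*31+31)%997=696 -> [696]
  root = 696 != target 587
Candidate D: set leaf[0] = 97 -> leaves = [97, 37, 8, 76, 75]
  L0: [97, 37, 8, 76, 75]
  L1: h(97,37)=(97*31+37)%997=53 h(8,76)=(8*31+76)%997=324 h(75,75)=(75*31+75)%997=406 -> [53, 324, 406]
  L2: h(53,324)=(53*31+324)%997=970 h(406,406)=(406*31+406)%997=31 -> [970, 31]
  L3: h(970,31)=(970*31+31)%997=191 -> [191]
  root = 191 != target 587
Candidate A produces the target root.

Answer: A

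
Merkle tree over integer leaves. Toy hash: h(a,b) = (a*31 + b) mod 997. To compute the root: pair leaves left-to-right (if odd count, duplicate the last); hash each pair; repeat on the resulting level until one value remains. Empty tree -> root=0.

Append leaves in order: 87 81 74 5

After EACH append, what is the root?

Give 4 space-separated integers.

Answer: 87 784 750 681

Derivation:
After append 87 (leaves=[87]):
  L0: [87]
  root=87
After append 81 (leaves=[87, 81]):
  L0: [87, 81]
  L1: h(87,81)=(87*31+81)%997=784 -> [784]
  root=784
After append 74 (leaves=[87, 81, 74]):
  L0: [87, 81, 74]
  L1: h(87,81)=(87*31+81)%997=784 h(74,74)=(74*31+74)%997=374 -> [784, 374]
  L2: h(784,374)=(784*31+374)%997=750 -> [750]
  root=750
After append 5 (leaves=[87, 81, 74, 5]):
  L0: [87, 81, 74, 5]
  L1: h(87,81)=(87*31+81)%997=784 h(74,5)=(74*31+5)%997=305 -> [784, 305]
  L2: h(784,305)=(784*31+305)%997=681 -> [681]
  root=681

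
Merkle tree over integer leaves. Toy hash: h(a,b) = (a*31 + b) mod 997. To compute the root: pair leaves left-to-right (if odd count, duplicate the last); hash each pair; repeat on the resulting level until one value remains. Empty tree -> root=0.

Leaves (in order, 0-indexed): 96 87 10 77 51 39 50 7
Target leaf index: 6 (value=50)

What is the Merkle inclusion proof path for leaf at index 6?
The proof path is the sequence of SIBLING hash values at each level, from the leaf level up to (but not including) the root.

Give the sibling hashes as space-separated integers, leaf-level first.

Answer: 7 623 625

Derivation:
L0 (leaves): [96, 87, 10, 77, 51, 39, 50, 7], target index=6
L1: h(96,87)=(96*31+87)%997=72 [pair 0] h(10,77)=(10*31+77)%997=387 [pair 1] h(51,39)=(51*31+39)%997=623 [pair 2] h(50,7)=(50*31+7)%997=560 [pair 3] -> [72, 387, 623, 560]
  Sibling for proof at L0: 7
L2: h(72,387)=(72*31+387)%997=625 [pair 0] h(623,560)=(623*31+560)%997=930 [pair 1] -> [625, 930]
  Sibling for proof at L1: 623
L3: h(625,930)=(625*31+930)%997=365 [pair 0] -> [365]
  Sibling for proof at L2: 625
Root: 365
Proof path (sibling hashes from leaf to root): [7, 623, 625]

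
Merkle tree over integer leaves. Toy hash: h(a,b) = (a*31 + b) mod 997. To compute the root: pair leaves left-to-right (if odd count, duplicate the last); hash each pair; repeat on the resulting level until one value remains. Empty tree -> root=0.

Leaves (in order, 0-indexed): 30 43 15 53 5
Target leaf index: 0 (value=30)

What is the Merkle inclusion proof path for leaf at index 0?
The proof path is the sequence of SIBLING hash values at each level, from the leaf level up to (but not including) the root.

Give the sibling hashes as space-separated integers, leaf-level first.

Answer: 43 518 135

Derivation:
L0 (leaves): [30, 43, 15, 53, 5], target index=0
L1: h(30,43)=(30*31+43)%997=973 [pair 0] h(15,53)=(15*31+53)%997=518 [pair 1] h(5,5)=(5*31+5)%997=160 [pair 2] -> [973, 518, 160]
  Sibling for proof at L0: 43
L2: h(973,518)=(973*31+518)%997=771 [pair 0] h(160,160)=(160*31+160)%997=135 [pair 1] -> [771, 135]
  Sibling for proof at L1: 518
L3: h(771,135)=(771*31+135)%997=108 [pair 0] -> [108]
  Sibling for proof at L2: 135
Root: 108
Proof path (sibling hashes from leaf to root): [43, 518, 135]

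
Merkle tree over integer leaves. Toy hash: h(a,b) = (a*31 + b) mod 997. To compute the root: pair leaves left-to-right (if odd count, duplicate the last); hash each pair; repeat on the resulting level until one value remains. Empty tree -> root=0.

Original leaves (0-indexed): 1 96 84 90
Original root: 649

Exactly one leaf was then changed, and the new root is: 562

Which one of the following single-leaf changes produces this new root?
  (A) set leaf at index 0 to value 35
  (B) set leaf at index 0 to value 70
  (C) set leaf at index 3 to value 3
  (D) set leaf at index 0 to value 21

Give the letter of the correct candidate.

Original leaves: [1, 96, 84, 90]
Target new root: 562
Try each candidate change and compute the resulting root:
Candidate A: set leaf[0] = 35 -> leaves = [35, 96, 84, 90]
  L0: [35, 96, 84, 90]
  L1: h(35,96)=(35*31+96)%997=184 h(84,90)=(84*31+90)%997=700 -> [184, 700]
  L2: h(184,700)=(184*31+700)%997=422 -> [422]
  root = 422 != target 562
Candidate B: set leaf[0] = 70 -> leaves = [70, 96, 84, 90]
  L0: [70, 96, 84, 90]
  L1: h(70,96)=(70*31+96)%997=272 h(84,90)=(84*31+90)%997=700 -> [272, 700]
  L2: h(272,700)=(272*31+700)%997=159 -> [159]
  root = 159 != target 562
Candidate C: set leaf[3] = 3 -> leaves = [1, 96, 84, 3]
  L0: [1, 96, 84, 3]
  L1: h(1,96)=(1*31+96)%997=127 h(84,3)=(84*31+3)%997=613 -> [127, 613]
  L2: h(127,613)=(127*31+613)%997=562 -> [562]
  root = 562 == target 562  ** MATCH **
Candidate D: set leaf[0] = 21 -> leaves = [21, 96, 84, 90]
  L0: [21, 96, 84, 90]
  L1: h(21,96)=(21*31+96)%997=747 h(84,90)=(84*31+90)%997=700 -> [747, 700]
  L2: h(747,700)=(747*31+700)%997=926 -> [926]
  root = 926 != target 562
Candidate C produces the target root.

Answer: C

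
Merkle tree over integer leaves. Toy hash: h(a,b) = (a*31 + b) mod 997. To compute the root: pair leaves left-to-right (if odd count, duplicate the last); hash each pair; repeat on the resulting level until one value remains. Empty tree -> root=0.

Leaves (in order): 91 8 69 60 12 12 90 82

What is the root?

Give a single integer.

L0: [91, 8, 69, 60, 12, 12, 90, 82]
L1: h(91,8)=(91*31+8)%997=835 h(69,60)=(69*31+60)%997=205 h(12,12)=(12*31+12)%997=384 h(90,82)=(90*31+82)%997=878 -> [835, 205, 384, 878]
L2: h(835,205)=(835*31+205)%997=168 h(384,878)=(384*31+878)%997=818 -> [168, 818]
L3: h(168,818)=(168*31+818)%997=44 -> [44]

Answer: 44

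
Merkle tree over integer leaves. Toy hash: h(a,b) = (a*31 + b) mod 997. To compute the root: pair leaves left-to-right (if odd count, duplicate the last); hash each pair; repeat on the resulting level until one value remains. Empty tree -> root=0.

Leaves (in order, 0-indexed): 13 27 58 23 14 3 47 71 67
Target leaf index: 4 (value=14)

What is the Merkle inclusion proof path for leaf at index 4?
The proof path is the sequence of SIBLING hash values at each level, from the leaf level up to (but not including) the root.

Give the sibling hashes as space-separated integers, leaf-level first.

Answer: 3 531 196 62

Derivation:
L0 (leaves): [13, 27, 58, 23, 14, 3, 47, 71, 67], target index=4
L1: h(13,27)=(13*31+27)%997=430 [pair 0] h(58,23)=(58*31+23)%997=824 [pair 1] h(14,3)=(14*31+3)%997=437 [pair 2] h(47,71)=(47*31+71)%997=531 [pair 3] h(67,67)=(67*31+67)%997=150 [pair 4] -> [430, 824, 437, 531, 150]
  Sibling for proof at L0: 3
L2: h(430,824)=(430*31+824)%997=196 [pair 0] h(437,531)=(437*31+531)%997=120 [pair 1] h(150,150)=(150*31+150)%997=812 [pair 2] -> [196, 120, 812]
  Sibling for proof at L1: 531
L3: h(196,120)=(196*31+120)%997=214 [pair 0] h(812,812)=(812*31+812)%997=62 [pair 1] -> [214, 62]
  Sibling for proof at L2: 196
L4: h(214,62)=(214*31+62)%997=714 [pair 0] -> [714]
  Sibling for proof at L3: 62
Root: 714
Proof path (sibling hashes from leaf to root): [3, 531, 196, 62]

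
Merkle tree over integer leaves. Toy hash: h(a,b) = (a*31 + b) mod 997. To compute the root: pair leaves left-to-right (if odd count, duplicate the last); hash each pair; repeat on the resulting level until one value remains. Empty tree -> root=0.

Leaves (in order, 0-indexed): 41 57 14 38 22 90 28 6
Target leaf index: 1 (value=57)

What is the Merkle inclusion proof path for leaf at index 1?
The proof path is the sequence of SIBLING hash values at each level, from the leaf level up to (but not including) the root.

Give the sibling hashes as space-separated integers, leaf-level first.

L0 (leaves): [41, 57, 14, 38, 22, 90, 28, 6], target index=1
L1: h(41,57)=(41*31+57)%997=331 [pair 0] h(14,38)=(14*31+38)%997=472 [pair 1] h(22,90)=(22*31+90)%997=772 [pair 2] h(28,6)=(28*31+6)%997=874 [pair 3] -> [331, 472, 772, 874]
  Sibling for proof at L0: 41
L2: h(331,472)=(331*31+472)%997=763 [pair 0] h(772,874)=(772*31+874)%997=878 [pair 1] -> [763, 878]
  Sibling for proof at L1: 472
L3: h(763,878)=(763*31+878)%997=603 [pair 0] -> [603]
  Sibling for proof at L2: 878
Root: 603
Proof path (sibling hashes from leaf to root): [41, 472, 878]

Answer: 41 472 878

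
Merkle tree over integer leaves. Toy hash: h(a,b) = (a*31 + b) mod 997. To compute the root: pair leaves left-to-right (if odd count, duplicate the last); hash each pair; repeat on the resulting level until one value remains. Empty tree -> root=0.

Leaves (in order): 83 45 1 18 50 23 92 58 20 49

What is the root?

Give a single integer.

L0: [83, 45, 1, 18, 50, 23, 92, 58, 20, 49]
L1: h(83,45)=(83*31+45)%997=624 h(1,18)=(1*31+18)%997=49 h(50,23)=(50*31+23)%997=576 h(92,58)=(92*31+58)%997=916 h(20,49)=(20*31+49)%997=669 -> [624, 49, 576, 916, 669]
L2: h(624,49)=(624*31+49)%997=450 h(576,916)=(576*31+916)%997=826 h(669,669)=(669*31+669)%997=471 -> [450, 826, 471]
L3: h(450,826)=(450*31+826)%997=818 h(471,471)=(471*31+471)%997=117 -> [818, 117]
L4: h(818,117)=(818*31+117)%997=550 -> [550]

Answer: 550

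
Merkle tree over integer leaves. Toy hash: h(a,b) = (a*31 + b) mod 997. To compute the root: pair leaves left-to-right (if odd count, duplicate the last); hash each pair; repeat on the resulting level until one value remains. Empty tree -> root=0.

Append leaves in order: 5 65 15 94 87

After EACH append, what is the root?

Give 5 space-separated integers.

After append 5 (leaves=[5]):
  L0: [5]
  root=5
After append 65 (leaves=[5, 65]):
  L0: [5, 65]
  L1: h(5,65)=(5*31+65)%997=220 -> [220]
  root=220
After append 15 (leaves=[5, 65, 15]):
  L0: [5, 65, 15]
  L1: h(5,65)=(5*31+65)%997=220 h(15,15)=(15*31+15)%997=480 -> [220, 480]
  L2: h(220,480)=(220*31+480)%997=321 -> [321]
  root=321
After append 94 (leaves=[5, 65, 15, 94]):
  L0: [5, 65, 15, 94]
  L1: h(5,65)=(5*31+65)%997=220 h(15,94)=(15*31+94)%997=559 -> [220, 559]
  L2: h(220,559)=(220*31+559)%997=400 -> [400]
  root=400
After append 87 (leaves=[5, 65, 15, 94, 87]):
  L0: [5, 65, 15, 94, 87]
  L1: h(5,65)=(5*31+65)%997=220 h(15,94)=(15*31+94)%997=559 h(87,87)=(87*31+87)%997=790 -> [220, 559, 790]
  L2: h(220,559)=(220*31+559)%997=400 h(790,790)=(790*31+790)%997=355 -> [400, 355]
  L3: h(400,355)=(400*31+355)%997=791 -> [791]
  root=791

Answer: 5 220 321 400 791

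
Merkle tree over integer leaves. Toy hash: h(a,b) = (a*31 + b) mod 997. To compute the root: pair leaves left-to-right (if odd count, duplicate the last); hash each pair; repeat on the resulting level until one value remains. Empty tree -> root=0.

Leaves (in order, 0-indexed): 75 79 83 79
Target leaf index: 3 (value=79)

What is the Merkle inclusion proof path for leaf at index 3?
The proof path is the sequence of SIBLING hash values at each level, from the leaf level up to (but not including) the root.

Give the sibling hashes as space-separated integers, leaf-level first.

Answer: 83 410

Derivation:
L0 (leaves): [75, 79, 83, 79], target index=3
L1: h(75,79)=(75*31+79)%997=410 [pair 0] h(83,79)=(83*31+79)%997=658 [pair 1] -> [410, 658]
  Sibling for proof at L0: 83
L2: h(410,658)=(410*31+658)%997=407 [pair 0] -> [407]
  Sibling for proof at L1: 410
Root: 407
Proof path (sibling hashes from leaf to root): [83, 410]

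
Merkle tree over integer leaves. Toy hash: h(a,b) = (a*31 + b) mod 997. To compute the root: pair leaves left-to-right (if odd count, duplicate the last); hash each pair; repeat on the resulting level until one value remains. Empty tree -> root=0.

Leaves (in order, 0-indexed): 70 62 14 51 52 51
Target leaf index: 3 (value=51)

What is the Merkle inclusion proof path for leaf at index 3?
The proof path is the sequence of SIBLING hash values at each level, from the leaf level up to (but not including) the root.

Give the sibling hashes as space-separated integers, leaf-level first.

Answer: 14 238 375

Derivation:
L0 (leaves): [70, 62, 14, 51, 52, 51], target index=3
L1: h(70,62)=(70*31+62)%997=238 [pair 0] h(14,51)=(14*31+51)%997=485 [pair 1] h(52,51)=(52*31+51)%997=666 [pair 2] -> [238, 485, 666]
  Sibling for proof at L0: 14
L2: h(238,485)=(238*31+485)%997=884 [pair 0] h(666,666)=(666*31+666)%997=375 [pair 1] -> [884, 375]
  Sibling for proof at L1: 238
L3: h(884,375)=(884*31+375)%997=860 [pair 0] -> [860]
  Sibling for proof at L2: 375
Root: 860
Proof path (sibling hashes from leaf to root): [14, 238, 375]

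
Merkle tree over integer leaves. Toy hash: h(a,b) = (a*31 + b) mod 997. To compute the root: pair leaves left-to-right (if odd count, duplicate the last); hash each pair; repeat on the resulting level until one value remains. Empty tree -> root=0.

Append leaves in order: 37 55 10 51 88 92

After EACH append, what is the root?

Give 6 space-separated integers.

Answer: 37 205 693 734 205 333

Derivation:
After append 37 (leaves=[37]):
  L0: [37]
  root=37
After append 55 (leaves=[37, 55]):
  L0: [37, 55]
  L1: h(37,55)=(37*31+55)%997=205 -> [205]
  root=205
After append 10 (leaves=[37, 55, 10]):
  L0: [37, 55, 10]
  L1: h(37,55)=(37*31+55)%997=205 h(10,10)=(10*31+10)%997=320 -> [205, 320]
  L2: h(205,320)=(205*31+320)%997=693 -> [693]
  root=693
After append 51 (leaves=[37, 55, 10, 51]):
  L0: [37, 55, 10, 51]
  L1: h(37,55)=(37*31+55)%997=205 h(10,51)=(10*31+51)%997=361 -> [205, 361]
  L2: h(205,361)=(205*31+361)%997=734 -> [734]
  root=734
After append 88 (leaves=[37, 55, 10, 51, 88]):
  L0: [37, 55, 10, 51, 88]
  L1: h(37,55)=(37*31+55)%997=205 h(10,51)=(10*31+51)%997=361 h(88,88)=(88*31+88)%997=822 -> [205, 361, 822]
  L2: h(205,361)=(205*31+361)%997=734 h(822,822)=(822*31+822)%997=382 -> [734, 382]
  L3: h(734,382)=(734*31+382)%997=205 -> [205]
  root=205
After append 92 (leaves=[37, 55, 10, 51, 88, 92]):
  L0: [37, 55, 10, 51, 88, 92]
  L1: h(37,55)=(37*31+55)%997=205 h(10,51)=(10*31+51)%997=361 h(88,92)=(88*31+92)%997=826 -> [205, 361, 826]
  L2: h(205,361)=(205*31+361)%997=734 h(826,826)=(826*31+826)%997=510 -> [734, 510]
  L3: h(734,510)=(734*31+510)%997=333 -> [333]
  root=333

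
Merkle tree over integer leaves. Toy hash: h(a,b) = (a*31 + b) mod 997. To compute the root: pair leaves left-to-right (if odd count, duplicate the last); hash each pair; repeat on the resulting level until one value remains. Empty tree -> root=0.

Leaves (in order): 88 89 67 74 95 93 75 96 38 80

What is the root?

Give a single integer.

Answer: 745

Derivation:
L0: [88, 89, 67, 74, 95, 93, 75, 96, 38, 80]
L1: h(88,89)=(88*31+89)%997=823 h(67,74)=(67*31+74)%997=157 h(95,93)=(95*31+93)%997=47 h(75,96)=(75*31+96)%997=427 h(38,80)=(38*31+80)%997=261 -> [823, 157, 47, 427, 261]
L2: h(823,157)=(823*31+157)%997=745 h(47,427)=(47*31+427)%997=887 h(261,261)=(261*31+261)%997=376 -> [745, 887, 376]
L3: h(745,887)=(745*31+887)%997=54 h(376,376)=(376*31+376)%997=68 -> [54, 68]
L4: h(54,68)=(54*31+68)%997=745 -> [745]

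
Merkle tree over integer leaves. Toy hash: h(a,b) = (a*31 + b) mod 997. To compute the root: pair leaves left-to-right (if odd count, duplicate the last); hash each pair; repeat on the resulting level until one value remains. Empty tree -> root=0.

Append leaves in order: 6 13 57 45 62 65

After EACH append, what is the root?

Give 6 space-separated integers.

Answer: 6 199 17 5 832 928

Derivation:
After append 6 (leaves=[6]):
  L0: [6]
  root=6
After append 13 (leaves=[6, 13]):
  L0: [6, 13]
  L1: h(6,13)=(6*31+13)%997=199 -> [199]
  root=199
After append 57 (leaves=[6, 13, 57]):
  L0: [6, 13, 57]
  L1: h(6,13)=(6*31+13)%997=199 h(57,57)=(57*31+57)%997=827 -> [199, 827]
  L2: h(199,827)=(199*31+827)%997=17 -> [17]
  root=17
After append 45 (leaves=[6, 13, 57, 45]):
  L0: [6, 13, 57, 45]
  L1: h(6,13)=(6*31+13)%997=199 h(57,45)=(57*31+45)%997=815 -> [199, 815]
  L2: h(199,815)=(199*31+815)%997=5 -> [5]
  root=5
After append 62 (leaves=[6, 13, 57, 45, 62]):
  L0: [6, 13, 57, 45, 62]
  L1: h(6,13)=(6*31+13)%997=199 h(57,45)=(57*31+45)%997=815 h(62,62)=(62*31+62)%997=987 -> [199, 815, 987]
  L2: h(199,815)=(199*31+815)%997=5 h(987,987)=(987*31+987)%997=677 -> [5, 677]
  L3: h(5,677)=(5*31+677)%997=832 -> [832]
  root=832
After append 65 (leaves=[6, 13, 57, 45, 62, 65]):
  L0: [6, 13, 57, 45, 62, 65]
  L1: h(6,13)=(6*31+13)%997=199 h(57,45)=(57*31+45)%997=815 h(62,65)=(62*31+65)%997=990 -> [199, 815, 990]
  L2: h(199,815)=(199*31+815)%997=5 h(990,990)=(990*31+990)%997=773 -> [5, 773]
  L3: h(5,773)=(5*31+773)%997=928 -> [928]
  root=928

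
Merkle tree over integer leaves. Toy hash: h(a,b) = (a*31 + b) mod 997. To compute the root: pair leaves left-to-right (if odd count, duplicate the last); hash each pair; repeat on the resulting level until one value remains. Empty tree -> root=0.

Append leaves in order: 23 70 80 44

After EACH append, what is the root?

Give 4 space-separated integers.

Answer: 23 783 911 875

Derivation:
After append 23 (leaves=[23]):
  L0: [23]
  root=23
After append 70 (leaves=[23, 70]):
  L0: [23, 70]
  L1: h(23,70)=(23*31+70)%997=783 -> [783]
  root=783
After append 80 (leaves=[23, 70, 80]):
  L0: [23, 70, 80]
  L1: h(23,70)=(23*31+70)%997=783 h(80,80)=(80*31+80)%997=566 -> [783, 566]
  L2: h(783,566)=(783*31+566)%997=911 -> [911]
  root=911
After append 44 (leaves=[23, 70, 80, 44]):
  L0: [23, 70, 80, 44]
  L1: h(23,70)=(23*31+70)%997=783 h(80,44)=(80*31+44)%997=530 -> [783, 530]
  L2: h(783,530)=(783*31+530)%997=875 -> [875]
  root=875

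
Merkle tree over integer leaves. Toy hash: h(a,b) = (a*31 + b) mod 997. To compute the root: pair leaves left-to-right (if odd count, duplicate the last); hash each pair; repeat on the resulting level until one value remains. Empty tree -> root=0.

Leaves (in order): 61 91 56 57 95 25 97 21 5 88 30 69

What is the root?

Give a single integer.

Answer: 443

Derivation:
L0: [61, 91, 56, 57, 95, 25, 97, 21, 5, 88, 30, 69]
L1: h(61,91)=(61*31+91)%997=985 h(56,57)=(56*31+57)%997=796 h(95,25)=(95*31+25)%997=976 h(97,21)=(97*31+21)%997=37 h(5,88)=(5*31+88)%997=243 h(30,69)=(30*31+69)%997=2 -> [985, 796, 976, 37, 243, 2]
L2: h(985,796)=(985*31+796)%997=424 h(976,37)=(976*31+37)%997=383 h(243,2)=(243*31+2)%997=556 -> [424, 383, 556]
L3: h(424,383)=(424*31+383)%997=566 h(556,556)=(556*31+556)%997=843 -> [566, 843]
L4: h(566,843)=(566*31+843)%997=443 -> [443]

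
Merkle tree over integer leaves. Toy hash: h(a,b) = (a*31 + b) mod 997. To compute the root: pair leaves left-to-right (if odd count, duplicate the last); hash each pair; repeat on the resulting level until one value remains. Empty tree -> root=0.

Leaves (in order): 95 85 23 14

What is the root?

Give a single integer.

Answer: 939

Derivation:
L0: [95, 85, 23, 14]
L1: h(95,85)=(95*31+85)%997=39 h(23,14)=(23*31+14)%997=727 -> [39, 727]
L2: h(39,727)=(39*31+727)%997=939 -> [939]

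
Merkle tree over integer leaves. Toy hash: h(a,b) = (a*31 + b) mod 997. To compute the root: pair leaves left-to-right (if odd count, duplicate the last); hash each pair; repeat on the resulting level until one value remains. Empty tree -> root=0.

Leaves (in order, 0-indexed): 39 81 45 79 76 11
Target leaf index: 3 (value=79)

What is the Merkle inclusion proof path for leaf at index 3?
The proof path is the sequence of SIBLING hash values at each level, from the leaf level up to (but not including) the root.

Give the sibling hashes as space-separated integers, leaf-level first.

Answer: 45 293 969

Derivation:
L0 (leaves): [39, 81, 45, 79, 76, 11], target index=3
L1: h(39,81)=(39*31+81)%997=293 [pair 0] h(45,79)=(45*31+79)%997=477 [pair 1] h(76,11)=(76*31+11)%997=373 [pair 2] -> [293, 477, 373]
  Sibling for proof at L0: 45
L2: h(293,477)=(293*31+477)%997=587 [pair 0] h(373,373)=(373*31+373)%997=969 [pair 1] -> [587, 969]
  Sibling for proof at L1: 293
L3: h(587,969)=(587*31+969)%997=223 [pair 0] -> [223]
  Sibling for proof at L2: 969
Root: 223
Proof path (sibling hashes from leaf to root): [45, 293, 969]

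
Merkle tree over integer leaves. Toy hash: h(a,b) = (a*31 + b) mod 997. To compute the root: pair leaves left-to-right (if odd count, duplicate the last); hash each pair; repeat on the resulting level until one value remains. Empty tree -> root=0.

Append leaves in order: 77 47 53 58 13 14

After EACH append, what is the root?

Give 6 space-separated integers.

Answer: 77 440 381 386 353 385

Derivation:
After append 77 (leaves=[77]):
  L0: [77]
  root=77
After append 47 (leaves=[77, 47]):
  L0: [77, 47]
  L1: h(77,47)=(77*31+47)%997=440 -> [440]
  root=440
After append 53 (leaves=[77, 47, 53]):
  L0: [77, 47, 53]
  L1: h(77,47)=(77*31+47)%997=440 h(53,53)=(53*31+53)%997=699 -> [440, 699]
  L2: h(440,699)=(440*31+699)%997=381 -> [381]
  root=381
After append 58 (leaves=[77, 47, 53, 58]):
  L0: [77, 47, 53, 58]
  L1: h(77,47)=(77*31+47)%997=440 h(53,58)=(53*31+58)%997=704 -> [440, 704]
  L2: h(440,704)=(440*31+704)%997=386 -> [386]
  root=386
After append 13 (leaves=[77, 47, 53, 58, 13]):
  L0: [77, 47, 53, 58, 13]
  L1: h(77,47)=(77*31+47)%997=440 h(53,58)=(53*31+58)%997=704 h(13,13)=(13*31+13)%997=416 -> [440, 704, 416]
  L2: h(440,704)=(440*31+704)%997=386 h(416,416)=(416*31+416)%997=351 -> [386, 351]
  L3: h(386,351)=(386*31+351)%997=353 -> [353]
  root=353
After append 14 (leaves=[77, 47, 53, 58, 13, 14]):
  L0: [77, 47, 53, 58, 13, 14]
  L1: h(77,47)=(77*31+47)%997=440 h(53,58)=(53*31+58)%997=704 h(13,14)=(13*31+14)%997=417 -> [440, 704, 417]
  L2: h(440,704)=(440*31+704)%997=386 h(417,417)=(417*31+417)%997=383 -> [386, 383]
  L3: h(386,383)=(386*31+383)%997=385 -> [385]
  root=385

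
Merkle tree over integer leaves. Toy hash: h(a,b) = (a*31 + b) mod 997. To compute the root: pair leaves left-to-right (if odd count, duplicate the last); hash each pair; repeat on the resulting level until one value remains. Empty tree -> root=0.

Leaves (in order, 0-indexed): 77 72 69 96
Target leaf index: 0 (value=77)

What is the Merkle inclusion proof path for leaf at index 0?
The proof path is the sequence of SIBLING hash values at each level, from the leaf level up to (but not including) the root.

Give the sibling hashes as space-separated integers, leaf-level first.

L0 (leaves): [77, 72, 69, 96], target index=0
L1: h(77,72)=(77*31+72)%997=465 [pair 0] h(69,96)=(69*31+96)%997=241 [pair 1] -> [465, 241]
  Sibling for proof at L0: 72
L2: h(465,241)=(465*31+241)%997=698 [pair 0] -> [698]
  Sibling for proof at L1: 241
Root: 698
Proof path (sibling hashes from leaf to root): [72, 241]

Answer: 72 241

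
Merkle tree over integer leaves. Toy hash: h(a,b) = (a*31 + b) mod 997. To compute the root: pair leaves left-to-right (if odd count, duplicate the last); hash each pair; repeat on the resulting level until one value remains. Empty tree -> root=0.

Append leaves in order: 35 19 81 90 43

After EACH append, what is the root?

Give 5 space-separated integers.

After append 35 (leaves=[35]):
  L0: [35]
  root=35
After append 19 (leaves=[35, 19]):
  L0: [35, 19]
  L1: h(35,19)=(35*31+19)%997=107 -> [107]
  root=107
After append 81 (leaves=[35, 19, 81]):
  L0: [35, 19, 81]
  L1: h(35,19)=(35*31+19)%997=107 h(81,81)=(81*31+81)%997=598 -> [107, 598]
  L2: h(107,598)=(107*31+598)%997=924 -> [924]
  root=924
After append 90 (leaves=[35, 19, 81, 90]):
  L0: [35, 19, 81, 90]
  L1: h(35,19)=(35*31+19)%997=107 h(81,90)=(81*31+90)%997=607 -> [107, 607]
  L2: h(107,607)=(107*31+607)%997=933 -> [933]
  root=933
After append 43 (leaves=[35, 19, 81, 90, 43]):
  L0: [35, 19, 81, 90, 43]
  L1: h(35,19)=(35*31+19)%997=107 h(81,90)=(81*31+90)%997=607 h(43,43)=(43*31+43)%997=379 -> [107, 607, 379]
  L2: h(107,607)=(107*31+607)%997=933 h(379,379)=(379*31+379)%997=164 -> [933, 164]
  L3: h(933,164)=(933*31+164)%997=174 -> [174]
  root=174

Answer: 35 107 924 933 174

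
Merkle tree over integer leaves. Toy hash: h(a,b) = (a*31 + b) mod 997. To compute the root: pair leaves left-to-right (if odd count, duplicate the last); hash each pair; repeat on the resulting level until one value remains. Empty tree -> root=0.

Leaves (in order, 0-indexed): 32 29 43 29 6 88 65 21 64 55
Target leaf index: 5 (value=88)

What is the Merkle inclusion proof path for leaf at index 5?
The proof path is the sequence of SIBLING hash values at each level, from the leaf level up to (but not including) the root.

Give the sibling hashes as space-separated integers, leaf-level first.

L0 (leaves): [32, 29, 43, 29, 6, 88, 65, 21, 64, 55], target index=5
L1: h(32,29)=(32*31+29)%997=24 [pair 0] h(43,29)=(43*31+29)%997=365 [pair 1] h(6,88)=(6*31+88)%997=274 [pair 2] h(65,21)=(65*31+21)%997=42 [pair 3] h(64,55)=(64*31+55)%997=45 [pair 4] -> [24, 365, 274, 42, 45]
  Sibling for proof at L0: 6
L2: h(24,365)=(24*31+365)%997=112 [pair 0] h(274,42)=(274*31+42)%997=560 [pair 1] h(45,45)=(45*31+45)%997=443 [pair 2] -> [112, 560, 443]
  Sibling for proof at L1: 42
L3: h(112,560)=(112*31+560)%997=44 [pair 0] h(443,443)=(443*31+443)%997=218 [pair 1] -> [44, 218]
  Sibling for proof at L2: 112
L4: h(44,218)=(44*31+218)%997=585 [pair 0] -> [585]
  Sibling for proof at L3: 218
Root: 585
Proof path (sibling hashes from leaf to root): [6, 42, 112, 218]

Answer: 6 42 112 218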